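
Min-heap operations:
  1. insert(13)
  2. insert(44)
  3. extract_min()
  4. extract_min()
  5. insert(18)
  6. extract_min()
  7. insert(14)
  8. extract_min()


insert(13) -> [13]
insert(44) -> [13, 44]
extract_min()->13, [44]
extract_min()->44, []
insert(18) -> [18]
extract_min()->18, []
insert(14) -> [14]
extract_min()->14, []

Final heap: []


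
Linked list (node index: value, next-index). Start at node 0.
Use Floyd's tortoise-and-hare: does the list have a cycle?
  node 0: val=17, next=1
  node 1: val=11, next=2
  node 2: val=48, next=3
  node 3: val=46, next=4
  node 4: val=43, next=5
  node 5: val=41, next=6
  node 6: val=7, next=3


Floyd's tortoise (slow, +1) and hare (fast, +2):
  init: slow=0, fast=0
  step 1: slow=1, fast=2
  step 2: slow=2, fast=4
  step 3: slow=3, fast=6
  step 4: slow=4, fast=4
  slow == fast at node 4: cycle detected

Cycle: yes


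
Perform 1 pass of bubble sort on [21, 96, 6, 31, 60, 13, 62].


Initial: [21, 96, 6, 31, 60, 13, 62]
Pass 1: [21, 6, 31, 60, 13, 62, 96] (5 swaps)

After 1 pass: [21, 6, 31, 60, 13, 62, 96]


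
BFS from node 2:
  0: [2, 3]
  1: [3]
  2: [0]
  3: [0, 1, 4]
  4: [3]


Visit 2, enqueue [0]
Visit 0, enqueue [3]
Visit 3, enqueue [1, 4]
Visit 1, enqueue []
Visit 4, enqueue []

BFS order: [2, 0, 3, 1, 4]


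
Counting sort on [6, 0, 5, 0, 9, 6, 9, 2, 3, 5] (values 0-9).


Input: [6, 0, 5, 0, 9, 6, 9, 2, 3, 5]
Counts: [2, 0, 1, 1, 0, 2, 2, 0, 0, 2]

Sorted: [0, 0, 2, 3, 5, 5, 6, 6, 9, 9]


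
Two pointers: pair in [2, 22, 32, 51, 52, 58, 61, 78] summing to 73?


lo=0(2)+hi=7(78)=80
lo=0(2)+hi=6(61)=63
lo=1(22)+hi=6(61)=83
lo=1(22)+hi=5(58)=80
lo=1(22)+hi=4(52)=74
lo=1(22)+hi=3(51)=73

Yes: 22+51=73


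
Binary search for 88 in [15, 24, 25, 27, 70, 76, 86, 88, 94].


Step 1: lo=0, hi=8, mid=4, val=70
Step 2: lo=5, hi=8, mid=6, val=86
Step 3: lo=7, hi=8, mid=7, val=88

Found at index 7


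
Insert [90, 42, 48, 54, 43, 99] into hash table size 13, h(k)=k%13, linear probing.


Insert 90: h=12 -> slot 12
Insert 42: h=3 -> slot 3
Insert 48: h=9 -> slot 9
Insert 54: h=2 -> slot 2
Insert 43: h=4 -> slot 4
Insert 99: h=8 -> slot 8

Table: [None, None, 54, 42, 43, None, None, None, 99, 48, None, None, 90]


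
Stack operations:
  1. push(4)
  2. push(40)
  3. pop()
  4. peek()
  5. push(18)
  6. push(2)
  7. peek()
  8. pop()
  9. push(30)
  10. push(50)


push(4) -> [4]
push(40) -> [4, 40]
pop()->40, [4]
peek()->4
push(18) -> [4, 18]
push(2) -> [4, 18, 2]
peek()->2
pop()->2, [4, 18]
push(30) -> [4, 18, 30]
push(50) -> [4, 18, 30, 50]

Final stack: [4, 18, 30, 50]


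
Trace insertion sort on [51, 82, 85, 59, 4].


Initial: [51, 82, 85, 59, 4]
Insert 82: [51, 82, 85, 59, 4]
Insert 85: [51, 82, 85, 59, 4]
Insert 59: [51, 59, 82, 85, 4]
Insert 4: [4, 51, 59, 82, 85]

Sorted: [4, 51, 59, 82, 85]


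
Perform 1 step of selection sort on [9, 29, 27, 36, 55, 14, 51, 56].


Initial: [9, 29, 27, 36, 55, 14, 51, 56]
Step 1: min=9 at 0
  Swap: [9, 29, 27, 36, 55, 14, 51, 56]

After 1 step: [9, 29, 27, 36, 55, 14, 51, 56]


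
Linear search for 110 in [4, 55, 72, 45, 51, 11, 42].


i=0: 4!=110
i=1: 55!=110
i=2: 72!=110
i=3: 45!=110
i=4: 51!=110
i=5: 11!=110
i=6: 42!=110

Not found, 7 comps


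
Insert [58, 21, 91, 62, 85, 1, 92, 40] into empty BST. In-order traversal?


Insert 58: root
Insert 21: L from 58
Insert 91: R from 58
Insert 62: R from 58 -> L from 91
Insert 85: R from 58 -> L from 91 -> R from 62
Insert 1: L from 58 -> L from 21
Insert 92: R from 58 -> R from 91
Insert 40: L from 58 -> R from 21

In-order: [1, 21, 40, 58, 62, 85, 91, 92]


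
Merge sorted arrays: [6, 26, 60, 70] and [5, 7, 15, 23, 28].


Take 5 from B
Take 6 from A
Take 7 from B
Take 15 from B
Take 23 from B
Take 26 from A
Take 28 from B

Merged: [5, 6, 7, 15, 23, 26, 28, 60, 70]


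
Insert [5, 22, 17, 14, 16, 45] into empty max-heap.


Insert 5: [5]
Insert 22: [22, 5]
Insert 17: [22, 5, 17]
Insert 14: [22, 14, 17, 5]
Insert 16: [22, 16, 17, 5, 14]
Insert 45: [45, 16, 22, 5, 14, 17]

Final heap: [45, 16, 22, 5, 14, 17]


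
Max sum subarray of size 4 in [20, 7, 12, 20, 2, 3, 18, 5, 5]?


[0:4]: 59
[1:5]: 41
[2:6]: 37
[3:7]: 43
[4:8]: 28
[5:9]: 31

Max: 59 at [0:4]


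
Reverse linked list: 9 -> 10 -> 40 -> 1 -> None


Step 1: curr=9, set curr.next=prev(None) | reversed so far: 9
Step 2: curr=10, set curr.next=prev(9) | reversed so far: 10 -> 9
Step 3: curr=40, set curr.next=prev(10) | reversed so far: 40 -> 10 -> 9
Step 4: curr=1, set curr.next=prev(40) | reversed so far: 1 -> 40 -> 10 -> 9

1 -> 40 -> 10 -> 9 -> None


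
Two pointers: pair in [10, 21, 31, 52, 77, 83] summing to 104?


lo=0(10)+hi=5(83)=93
lo=1(21)+hi=5(83)=104

Yes: 21+83=104


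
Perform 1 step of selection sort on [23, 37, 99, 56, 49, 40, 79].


Initial: [23, 37, 99, 56, 49, 40, 79]
Step 1: min=23 at 0
  Swap: [23, 37, 99, 56, 49, 40, 79]

After 1 step: [23, 37, 99, 56, 49, 40, 79]


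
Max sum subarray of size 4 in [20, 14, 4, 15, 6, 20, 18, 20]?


[0:4]: 53
[1:5]: 39
[2:6]: 45
[3:7]: 59
[4:8]: 64

Max: 64 at [4:8]


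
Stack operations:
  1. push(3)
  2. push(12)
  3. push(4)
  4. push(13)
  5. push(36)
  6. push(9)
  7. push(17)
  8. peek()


push(3) -> [3]
push(12) -> [3, 12]
push(4) -> [3, 12, 4]
push(13) -> [3, 12, 4, 13]
push(36) -> [3, 12, 4, 13, 36]
push(9) -> [3, 12, 4, 13, 36, 9]
push(17) -> [3, 12, 4, 13, 36, 9, 17]
peek()->17

Final stack: [3, 12, 4, 13, 36, 9, 17]


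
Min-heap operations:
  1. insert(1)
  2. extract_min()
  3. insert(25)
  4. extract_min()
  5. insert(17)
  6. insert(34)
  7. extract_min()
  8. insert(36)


insert(1) -> [1]
extract_min()->1, []
insert(25) -> [25]
extract_min()->25, []
insert(17) -> [17]
insert(34) -> [17, 34]
extract_min()->17, [34]
insert(36) -> [34, 36]

Final heap: [34, 36]


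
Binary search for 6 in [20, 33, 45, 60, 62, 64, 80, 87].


Step 1: lo=0, hi=7, mid=3, val=60
Step 2: lo=0, hi=2, mid=1, val=33
Step 3: lo=0, hi=0, mid=0, val=20

Not found


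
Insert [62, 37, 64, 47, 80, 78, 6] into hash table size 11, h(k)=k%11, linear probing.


Insert 62: h=7 -> slot 7
Insert 37: h=4 -> slot 4
Insert 64: h=9 -> slot 9
Insert 47: h=3 -> slot 3
Insert 80: h=3, 2 probes -> slot 5
Insert 78: h=1 -> slot 1
Insert 6: h=6 -> slot 6

Table: [None, 78, None, 47, 37, 80, 6, 62, None, 64, None]


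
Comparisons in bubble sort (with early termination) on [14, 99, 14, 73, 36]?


Algorithm: bubble sort (with early termination)
Input: [14, 99, 14, 73, 36]
Sorted: [14, 14, 36, 73, 99]

9


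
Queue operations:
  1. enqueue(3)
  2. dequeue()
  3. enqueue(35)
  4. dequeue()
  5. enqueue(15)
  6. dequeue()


enqueue(3) -> [3]
dequeue()->3, []
enqueue(35) -> [35]
dequeue()->35, []
enqueue(15) -> [15]
dequeue()->15, []

Final queue: []


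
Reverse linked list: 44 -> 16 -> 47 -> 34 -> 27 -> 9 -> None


Step 1: curr=44, set curr.next=prev(None) | reversed so far: 44
Step 2: curr=16, set curr.next=prev(44) | reversed so far: 16 -> 44
Step 3: curr=47, set curr.next=prev(16) | reversed so far: 47 -> 16 -> 44
Step 4: curr=34, set curr.next=prev(47) | reversed so far: 34 -> 47 -> 16 -> 44
Step 5: curr=27, set curr.next=prev(34) | reversed so far: 27 -> 34 -> 47 -> 16 -> 44
Step 6: curr=9, set curr.next=prev(27) | reversed so far: 9 -> 27 -> 34 -> 47 -> 16 -> 44

9 -> 27 -> 34 -> 47 -> 16 -> 44 -> None


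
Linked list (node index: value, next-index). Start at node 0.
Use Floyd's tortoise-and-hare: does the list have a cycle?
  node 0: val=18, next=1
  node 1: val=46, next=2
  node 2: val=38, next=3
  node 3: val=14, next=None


Floyd's tortoise (slow, +1) and hare (fast, +2):
  init: slow=0, fast=0
  step 1: slow=1, fast=2
  step 2: fast 2->3->None, no cycle

Cycle: no


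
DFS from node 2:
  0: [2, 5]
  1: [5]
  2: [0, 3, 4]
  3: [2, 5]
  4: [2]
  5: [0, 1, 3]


Visit 2, push [4, 3, 0]
Visit 0, push [5]
Visit 5, push [3, 1]
Visit 1, push []
Visit 3, push []
Visit 4, push []

DFS order: [2, 0, 5, 1, 3, 4]


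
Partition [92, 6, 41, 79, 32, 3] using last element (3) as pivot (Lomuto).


Pivot: 3
Place pivot at 0: [3, 6, 41, 79, 32, 92]

Partitioned: [3, 6, 41, 79, 32, 92]


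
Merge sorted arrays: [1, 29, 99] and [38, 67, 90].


Take 1 from A
Take 29 from A
Take 38 from B
Take 67 from B
Take 90 from B

Merged: [1, 29, 38, 67, 90, 99]


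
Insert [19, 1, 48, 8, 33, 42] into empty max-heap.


Insert 19: [19]
Insert 1: [19, 1]
Insert 48: [48, 1, 19]
Insert 8: [48, 8, 19, 1]
Insert 33: [48, 33, 19, 1, 8]
Insert 42: [48, 33, 42, 1, 8, 19]

Final heap: [48, 33, 42, 1, 8, 19]


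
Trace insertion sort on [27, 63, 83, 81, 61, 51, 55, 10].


Initial: [27, 63, 83, 81, 61, 51, 55, 10]
Insert 63: [27, 63, 83, 81, 61, 51, 55, 10]
Insert 83: [27, 63, 83, 81, 61, 51, 55, 10]
Insert 81: [27, 63, 81, 83, 61, 51, 55, 10]
Insert 61: [27, 61, 63, 81, 83, 51, 55, 10]
Insert 51: [27, 51, 61, 63, 81, 83, 55, 10]
Insert 55: [27, 51, 55, 61, 63, 81, 83, 10]
Insert 10: [10, 27, 51, 55, 61, 63, 81, 83]

Sorted: [10, 27, 51, 55, 61, 63, 81, 83]


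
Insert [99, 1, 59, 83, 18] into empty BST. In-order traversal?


Insert 99: root
Insert 1: L from 99
Insert 59: L from 99 -> R from 1
Insert 83: L from 99 -> R from 1 -> R from 59
Insert 18: L from 99 -> R from 1 -> L from 59

In-order: [1, 18, 59, 83, 99]


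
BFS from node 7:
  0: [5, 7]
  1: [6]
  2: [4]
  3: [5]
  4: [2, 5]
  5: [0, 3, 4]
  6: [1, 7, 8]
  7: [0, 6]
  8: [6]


Visit 7, enqueue [0, 6]
Visit 0, enqueue [5]
Visit 6, enqueue [1, 8]
Visit 5, enqueue [3, 4]
Visit 1, enqueue []
Visit 8, enqueue []
Visit 3, enqueue []
Visit 4, enqueue [2]
Visit 2, enqueue []

BFS order: [7, 0, 6, 5, 1, 8, 3, 4, 2]


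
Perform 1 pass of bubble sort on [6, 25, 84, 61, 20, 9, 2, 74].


Initial: [6, 25, 84, 61, 20, 9, 2, 74]
Pass 1: [6, 25, 61, 20, 9, 2, 74, 84] (5 swaps)

After 1 pass: [6, 25, 61, 20, 9, 2, 74, 84]


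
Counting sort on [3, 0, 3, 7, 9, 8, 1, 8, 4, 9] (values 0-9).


Input: [3, 0, 3, 7, 9, 8, 1, 8, 4, 9]
Counts: [1, 1, 0, 2, 1, 0, 0, 1, 2, 2]

Sorted: [0, 1, 3, 3, 4, 7, 8, 8, 9, 9]


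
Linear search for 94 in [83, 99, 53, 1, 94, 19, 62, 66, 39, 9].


i=0: 83!=94
i=1: 99!=94
i=2: 53!=94
i=3: 1!=94
i=4: 94==94 found!

Found at 4, 5 comps


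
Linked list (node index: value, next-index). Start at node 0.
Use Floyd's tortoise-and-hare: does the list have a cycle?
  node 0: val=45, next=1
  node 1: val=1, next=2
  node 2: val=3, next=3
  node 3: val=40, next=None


Floyd's tortoise (slow, +1) and hare (fast, +2):
  init: slow=0, fast=0
  step 1: slow=1, fast=2
  step 2: fast 2->3->None, no cycle

Cycle: no


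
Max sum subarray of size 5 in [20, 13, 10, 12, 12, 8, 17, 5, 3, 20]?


[0:5]: 67
[1:6]: 55
[2:7]: 59
[3:8]: 54
[4:9]: 45
[5:10]: 53

Max: 67 at [0:5]


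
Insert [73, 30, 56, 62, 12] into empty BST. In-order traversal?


Insert 73: root
Insert 30: L from 73
Insert 56: L from 73 -> R from 30
Insert 62: L from 73 -> R from 30 -> R from 56
Insert 12: L from 73 -> L from 30

In-order: [12, 30, 56, 62, 73]


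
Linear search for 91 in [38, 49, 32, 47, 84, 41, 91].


i=0: 38!=91
i=1: 49!=91
i=2: 32!=91
i=3: 47!=91
i=4: 84!=91
i=5: 41!=91
i=6: 91==91 found!

Found at 6, 7 comps


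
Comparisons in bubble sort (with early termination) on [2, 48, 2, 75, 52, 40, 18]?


Algorithm: bubble sort (with early termination)
Input: [2, 48, 2, 75, 52, 40, 18]
Sorted: [2, 2, 18, 40, 48, 52, 75]

20


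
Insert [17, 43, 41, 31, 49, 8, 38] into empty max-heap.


Insert 17: [17]
Insert 43: [43, 17]
Insert 41: [43, 17, 41]
Insert 31: [43, 31, 41, 17]
Insert 49: [49, 43, 41, 17, 31]
Insert 8: [49, 43, 41, 17, 31, 8]
Insert 38: [49, 43, 41, 17, 31, 8, 38]

Final heap: [49, 43, 41, 17, 31, 8, 38]


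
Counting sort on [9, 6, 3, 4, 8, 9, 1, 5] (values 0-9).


Input: [9, 6, 3, 4, 8, 9, 1, 5]
Counts: [0, 1, 0, 1, 1, 1, 1, 0, 1, 2]

Sorted: [1, 3, 4, 5, 6, 8, 9, 9]


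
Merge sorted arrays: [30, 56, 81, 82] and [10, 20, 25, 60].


Take 10 from B
Take 20 from B
Take 25 from B
Take 30 from A
Take 56 from A
Take 60 from B

Merged: [10, 20, 25, 30, 56, 60, 81, 82]


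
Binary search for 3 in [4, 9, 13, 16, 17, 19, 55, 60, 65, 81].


Step 1: lo=0, hi=9, mid=4, val=17
Step 2: lo=0, hi=3, mid=1, val=9
Step 3: lo=0, hi=0, mid=0, val=4

Not found


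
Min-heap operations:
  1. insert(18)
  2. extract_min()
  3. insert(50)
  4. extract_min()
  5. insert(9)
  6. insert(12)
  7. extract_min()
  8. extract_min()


insert(18) -> [18]
extract_min()->18, []
insert(50) -> [50]
extract_min()->50, []
insert(9) -> [9]
insert(12) -> [9, 12]
extract_min()->9, [12]
extract_min()->12, []

Final heap: []


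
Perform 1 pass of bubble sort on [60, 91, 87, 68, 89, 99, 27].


Initial: [60, 91, 87, 68, 89, 99, 27]
Pass 1: [60, 87, 68, 89, 91, 27, 99] (4 swaps)

After 1 pass: [60, 87, 68, 89, 91, 27, 99]


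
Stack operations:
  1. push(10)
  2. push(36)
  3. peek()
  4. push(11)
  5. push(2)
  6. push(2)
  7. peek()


push(10) -> [10]
push(36) -> [10, 36]
peek()->36
push(11) -> [10, 36, 11]
push(2) -> [10, 36, 11, 2]
push(2) -> [10, 36, 11, 2, 2]
peek()->2

Final stack: [10, 36, 11, 2, 2]


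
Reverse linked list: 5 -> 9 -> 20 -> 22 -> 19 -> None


Step 1: curr=5, set curr.next=prev(None) | reversed so far: 5
Step 2: curr=9, set curr.next=prev(5) | reversed so far: 9 -> 5
Step 3: curr=20, set curr.next=prev(9) | reversed so far: 20 -> 9 -> 5
Step 4: curr=22, set curr.next=prev(20) | reversed so far: 22 -> 20 -> 9 -> 5
Step 5: curr=19, set curr.next=prev(22) | reversed so far: 19 -> 22 -> 20 -> 9 -> 5

19 -> 22 -> 20 -> 9 -> 5 -> None


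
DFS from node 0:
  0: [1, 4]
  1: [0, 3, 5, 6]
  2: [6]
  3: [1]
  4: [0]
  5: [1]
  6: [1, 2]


Visit 0, push [4, 1]
Visit 1, push [6, 5, 3]
Visit 3, push []
Visit 5, push []
Visit 6, push [2]
Visit 2, push []
Visit 4, push []

DFS order: [0, 1, 3, 5, 6, 2, 4]


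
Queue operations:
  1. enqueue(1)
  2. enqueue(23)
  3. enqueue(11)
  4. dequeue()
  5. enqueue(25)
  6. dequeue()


enqueue(1) -> [1]
enqueue(23) -> [1, 23]
enqueue(11) -> [1, 23, 11]
dequeue()->1, [23, 11]
enqueue(25) -> [23, 11, 25]
dequeue()->23, [11, 25]

Final queue: [11, 25]


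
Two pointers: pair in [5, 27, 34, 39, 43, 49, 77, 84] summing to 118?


lo=0(5)+hi=7(84)=89
lo=1(27)+hi=7(84)=111
lo=2(34)+hi=7(84)=118

Yes: 34+84=118


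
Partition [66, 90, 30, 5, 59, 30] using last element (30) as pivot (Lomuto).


Pivot: 30
  30 <= 30: swap -> [30, 90, 66, 5, 59, 30]
  5 <= 30: swap -> [30, 5, 66, 90, 59, 30]
Place pivot at 2: [30, 5, 30, 90, 59, 66]

Partitioned: [30, 5, 30, 90, 59, 66]


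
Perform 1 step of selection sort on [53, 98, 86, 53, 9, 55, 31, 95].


Initial: [53, 98, 86, 53, 9, 55, 31, 95]
Step 1: min=9 at 4
  Swap: [9, 98, 86, 53, 53, 55, 31, 95]

After 1 step: [9, 98, 86, 53, 53, 55, 31, 95]


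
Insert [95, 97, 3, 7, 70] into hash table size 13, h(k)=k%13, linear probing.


Insert 95: h=4 -> slot 4
Insert 97: h=6 -> slot 6
Insert 3: h=3 -> slot 3
Insert 7: h=7 -> slot 7
Insert 70: h=5 -> slot 5

Table: [None, None, None, 3, 95, 70, 97, 7, None, None, None, None, None]


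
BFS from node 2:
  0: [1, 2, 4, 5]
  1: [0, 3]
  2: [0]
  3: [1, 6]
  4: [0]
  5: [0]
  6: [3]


Visit 2, enqueue [0]
Visit 0, enqueue [1, 4, 5]
Visit 1, enqueue [3]
Visit 4, enqueue []
Visit 5, enqueue []
Visit 3, enqueue [6]
Visit 6, enqueue []

BFS order: [2, 0, 1, 4, 5, 3, 6]


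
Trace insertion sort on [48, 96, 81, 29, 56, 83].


Initial: [48, 96, 81, 29, 56, 83]
Insert 96: [48, 96, 81, 29, 56, 83]
Insert 81: [48, 81, 96, 29, 56, 83]
Insert 29: [29, 48, 81, 96, 56, 83]
Insert 56: [29, 48, 56, 81, 96, 83]
Insert 83: [29, 48, 56, 81, 83, 96]

Sorted: [29, 48, 56, 81, 83, 96]


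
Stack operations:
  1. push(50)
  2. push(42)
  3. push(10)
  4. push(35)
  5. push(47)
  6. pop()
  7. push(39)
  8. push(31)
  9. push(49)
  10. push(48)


push(50) -> [50]
push(42) -> [50, 42]
push(10) -> [50, 42, 10]
push(35) -> [50, 42, 10, 35]
push(47) -> [50, 42, 10, 35, 47]
pop()->47, [50, 42, 10, 35]
push(39) -> [50, 42, 10, 35, 39]
push(31) -> [50, 42, 10, 35, 39, 31]
push(49) -> [50, 42, 10, 35, 39, 31, 49]
push(48) -> [50, 42, 10, 35, 39, 31, 49, 48]

Final stack: [50, 42, 10, 35, 39, 31, 49, 48]


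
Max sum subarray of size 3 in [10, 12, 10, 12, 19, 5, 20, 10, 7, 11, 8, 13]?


[0:3]: 32
[1:4]: 34
[2:5]: 41
[3:6]: 36
[4:7]: 44
[5:8]: 35
[6:9]: 37
[7:10]: 28
[8:11]: 26
[9:12]: 32

Max: 44 at [4:7]


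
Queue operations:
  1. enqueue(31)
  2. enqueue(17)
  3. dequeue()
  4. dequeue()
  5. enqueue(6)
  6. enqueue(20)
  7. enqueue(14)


enqueue(31) -> [31]
enqueue(17) -> [31, 17]
dequeue()->31, [17]
dequeue()->17, []
enqueue(6) -> [6]
enqueue(20) -> [6, 20]
enqueue(14) -> [6, 20, 14]

Final queue: [6, 20, 14]


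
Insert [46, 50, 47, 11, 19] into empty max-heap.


Insert 46: [46]
Insert 50: [50, 46]
Insert 47: [50, 46, 47]
Insert 11: [50, 46, 47, 11]
Insert 19: [50, 46, 47, 11, 19]

Final heap: [50, 46, 47, 11, 19]


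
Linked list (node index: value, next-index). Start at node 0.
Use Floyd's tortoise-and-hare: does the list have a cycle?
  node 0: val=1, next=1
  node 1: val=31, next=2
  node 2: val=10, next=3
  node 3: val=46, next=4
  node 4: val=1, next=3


Floyd's tortoise (slow, +1) and hare (fast, +2):
  init: slow=0, fast=0
  step 1: slow=1, fast=2
  step 2: slow=2, fast=4
  step 3: slow=3, fast=4
  step 4: slow=4, fast=4
  slow == fast at node 4: cycle detected

Cycle: yes


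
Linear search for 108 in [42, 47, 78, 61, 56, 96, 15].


i=0: 42!=108
i=1: 47!=108
i=2: 78!=108
i=3: 61!=108
i=4: 56!=108
i=5: 96!=108
i=6: 15!=108

Not found, 7 comps


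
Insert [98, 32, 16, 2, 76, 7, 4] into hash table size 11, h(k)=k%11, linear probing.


Insert 98: h=10 -> slot 10
Insert 32: h=10, 1 probes -> slot 0
Insert 16: h=5 -> slot 5
Insert 2: h=2 -> slot 2
Insert 76: h=10, 2 probes -> slot 1
Insert 7: h=7 -> slot 7
Insert 4: h=4 -> slot 4

Table: [32, 76, 2, None, 4, 16, None, 7, None, None, 98]


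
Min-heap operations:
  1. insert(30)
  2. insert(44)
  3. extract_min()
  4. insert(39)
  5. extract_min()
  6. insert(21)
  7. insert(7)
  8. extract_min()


insert(30) -> [30]
insert(44) -> [30, 44]
extract_min()->30, [44]
insert(39) -> [39, 44]
extract_min()->39, [44]
insert(21) -> [21, 44]
insert(7) -> [7, 44, 21]
extract_min()->7, [21, 44]

Final heap: [21, 44]


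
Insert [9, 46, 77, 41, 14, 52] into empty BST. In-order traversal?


Insert 9: root
Insert 46: R from 9
Insert 77: R from 9 -> R from 46
Insert 41: R from 9 -> L from 46
Insert 14: R from 9 -> L from 46 -> L from 41
Insert 52: R from 9 -> R from 46 -> L from 77

In-order: [9, 14, 41, 46, 52, 77]


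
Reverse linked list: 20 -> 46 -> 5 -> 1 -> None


Step 1: curr=20, set curr.next=prev(None) | reversed so far: 20
Step 2: curr=46, set curr.next=prev(20) | reversed so far: 46 -> 20
Step 3: curr=5, set curr.next=prev(46) | reversed so far: 5 -> 46 -> 20
Step 4: curr=1, set curr.next=prev(5) | reversed so far: 1 -> 5 -> 46 -> 20

1 -> 5 -> 46 -> 20 -> None


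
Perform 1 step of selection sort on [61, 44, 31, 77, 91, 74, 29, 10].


Initial: [61, 44, 31, 77, 91, 74, 29, 10]
Step 1: min=10 at 7
  Swap: [10, 44, 31, 77, 91, 74, 29, 61]

After 1 step: [10, 44, 31, 77, 91, 74, 29, 61]


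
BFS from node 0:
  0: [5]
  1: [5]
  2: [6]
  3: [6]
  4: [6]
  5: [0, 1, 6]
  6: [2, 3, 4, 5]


Visit 0, enqueue [5]
Visit 5, enqueue [1, 6]
Visit 1, enqueue []
Visit 6, enqueue [2, 3, 4]
Visit 2, enqueue []
Visit 3, enqueue []
Visit 4, enqueue []

BFS order: [0, 5, 1, 6, 2, 3, 4]


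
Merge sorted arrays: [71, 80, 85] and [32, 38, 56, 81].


Take 32 from B
Take 38 from B
Take 56 from B
Take 71 from A
Take 80 from A
Take 81 from B

Merged: [32, 38, 56, 71, 80, 81, 85]


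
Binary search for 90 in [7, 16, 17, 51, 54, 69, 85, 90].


Step 1: lo=0, hi=7, mid=3, val=51
Step 2: lo=4, hi=7, mid=5, val=69
Step 3: lo=6, hi=7, mid=6, val=85
Step 4: lo=7, hi=7, mid=7, val=90

Found at index 7


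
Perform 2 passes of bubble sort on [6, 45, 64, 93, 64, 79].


Initial: [6, 45, 64, 93, 64, 79]
Pass 1: [6, 45, 64, 64, 79, 93] (2 swaps)
Pass 2: [6, 45, 64, 64, 79, 93] (0 swaps)

After 2 passes: [6, 45, 64, 64, 79, 93]


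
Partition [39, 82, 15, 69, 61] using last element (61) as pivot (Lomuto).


Pivot: 61
  39 <= 61: advance i (no swap)
  15 <= 61: swap -> [39, 15, 82, 69, 61]
Place pivot at 2: [39, 15, 61, 69, 82]

Partitioned: [39, 15, 61, 69, 82]


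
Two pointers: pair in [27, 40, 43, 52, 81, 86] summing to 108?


lo=0(27)+hi=5(86)=113
lo=0(27)+hi=4(81)=108

Yes: 27+81=108


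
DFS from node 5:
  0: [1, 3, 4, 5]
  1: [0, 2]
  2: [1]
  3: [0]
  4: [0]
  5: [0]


Visit 5, push [0]
Visit 0, push [4, 3, 1]
Visit 1, push [2]
Visit 2, push []
Visit 3, push []
Visit 4, push []

DFS order: [5, 0, 1, 2, 3, 4]


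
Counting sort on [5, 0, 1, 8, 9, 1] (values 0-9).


Input: [5, 0, 1, 8, 9, 1]
Counts: [1, 2, 0, 0, 0, 1, 0, 0, 1, 1]

Sorted: [0, 1, 1, 5, 8, 9]


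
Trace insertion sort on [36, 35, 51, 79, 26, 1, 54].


Initial: [36, 35, 51, 79, 26, 1, 54]
Insert 35: [35, 36, 51, 79, 26, 1, 54]
Insert 51: [35, 36, 51, 79, 26, 1, 54]
Insert 79: [35, 36, 51, 79, 26, 1, 54]
Insert 26: [26, 35, 36, 51, 79, 1, 54]
Insert 1: [1, 26, 35, 36, 51, 79, 54]
Insert 54: [1, 26, 35, 36, 51, 54, 79]

Sorted: [1, 26, 35, 36, 51, 54, 79]


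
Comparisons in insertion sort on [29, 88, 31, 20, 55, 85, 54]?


Algorithm: insertion sort
Input: [29, 88, 31, 20, 55, 85, 54]
Sorted: [20, 29, 31, 54, 55, 85, 88]

14


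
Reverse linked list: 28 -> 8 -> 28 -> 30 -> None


Step 1: curr=28, set curr.next=prev(None) | reversed so far: 28
Step 2: curr=8, set curr.next=prev(28) | reversed so far: 8 -> 28
Step 3: curr=28, set curr.next=prev(8) | reversed so far: 28 -> 8 -> 28
Step 4: curr=30, set curr.next=prev(28) | reversed so far: 30 -> 28 -> 8 -> 28

30 -> 28 -> 8 -> 28 -> None


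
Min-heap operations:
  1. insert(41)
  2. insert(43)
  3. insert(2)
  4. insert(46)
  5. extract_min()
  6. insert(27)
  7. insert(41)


insert(41) -> [41]
insert(43) -> [41, 43]
insert(2) -> [2, 43, 41]
insert(46) -> [2, 43, 41, 46]
extract_min()->2, [41, 43, 46]
insert(27) -> [27, 41, 46, 43]
insert(41) -> [27, 41, 46, 43, 41]

Final heap: [27, 41, 46, 43, 41]


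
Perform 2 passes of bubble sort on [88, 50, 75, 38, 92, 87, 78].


Initial: [88, 50, 75, 38, 92, 87, 78]
Pass 1: [50, 75, 38, 88, 87, 78, 92] (5 swaps)
Pass 2: [50, 38, 75, 87, 78, 88, 92] (3 swaps)

After 2 passes: [50, 38, 75, 87, 78, 88, 92]


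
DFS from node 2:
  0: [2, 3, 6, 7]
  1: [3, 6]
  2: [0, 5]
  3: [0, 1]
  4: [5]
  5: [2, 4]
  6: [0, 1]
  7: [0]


Visit 2, push [5, 0]
Visit 0, push [7, 6, 3]
Visit 3, push [1]
Visit 1, push [6]
Visit 6, push []
Visit 7, push []
Visit 5, push [4]
Visit 4, push []

DFS order: [2, 0, 3, 1, 6, 7, 5, 4]


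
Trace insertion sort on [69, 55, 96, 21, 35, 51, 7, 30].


Initial: [69, 55, 96, 21, 35, 51, 7, 30]
Insert 55: [55, 69, 96, 21, 35, 51, 7, 30]
Insert 96: [55, 69, 96, 21, 35, 51, 7, 30]
Insert 21: [21, 55, 69, 96, 35, 51, 7, 30]
Insert 35: [21, 35, 55, 69, 96, 51, 7, 30]
Insert 51: [21, 35, 51, 55, 69, 96, 7, 30]
Insert 7: [7, 21, 35, 51, 55, 69, 96, 30]
Insert 30: [7, 21, 30, 35, 51, 55, 69, 96]

Sorted: [7, 21, 30, 35, 51, 55, 69, 96]


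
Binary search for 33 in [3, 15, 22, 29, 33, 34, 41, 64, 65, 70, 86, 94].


Step 1: lo=0, hi=11, mid=5, val=34
Step 2: lo=0, hi=4, mid=2, val=22
Step 3: lo=3, hi=4, mid=3, val=29
Step 4: lo=4, hi=4, mid=4, val=33

Found at index 4


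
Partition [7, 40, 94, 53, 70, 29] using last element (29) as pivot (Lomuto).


Pivot: 29
  7 <= 29: advance i (no swap)
Place pivot at 1: [7, 29, 94, 53, 70, 40]

Partitioned: [7, 29, 94, 53, 70, 40]


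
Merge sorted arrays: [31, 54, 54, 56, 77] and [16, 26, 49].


Take 16 from B
Take 26 from B
Take 31 from A
Take 49 from B

Merged: [16, 26, 31, 49, 54, 54, 56, 77]


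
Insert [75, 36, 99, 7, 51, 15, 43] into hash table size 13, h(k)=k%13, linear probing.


Insert 75: h=10 -> slot 10
Insert 36: h=10, 1 probes -> slot 11
Insert 99: h=8 -> slot 8
Insert 7: h=7 -> slot 7
Insert 51: h=12 -> slot 12
Insert 15: h=2 -> slot 2
Insert 43: h=4 -> slot 4

Table: [None, None, 15, None, 43, None, None, 7, 99, None, 75, 36, 51]


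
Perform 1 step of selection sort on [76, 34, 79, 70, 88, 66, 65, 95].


Initial: [76, 34, 79, 70, 88, 66, 65, 95]
Step 1: min=34 at 1
  Swap: [34, 76, 79, 70, 88, 66, 65, 95]

After 1 step: [34, 76, 79, 70, 88, 66, 65, 95]


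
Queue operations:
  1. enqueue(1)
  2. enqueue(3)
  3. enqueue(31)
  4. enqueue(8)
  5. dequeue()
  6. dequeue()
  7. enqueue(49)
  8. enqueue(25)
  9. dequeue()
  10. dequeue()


enqueue(1) -> [1]
enqueue(3) -> [1, 3]
enqueue(31) -> [1, 3, 31]
enqueue(8) -> [1, 3, 31, 8]
dequeue()->1, [3, 31, 8]
dequeue()->3, [31, 8]
enqueue(49) -> [31, 8, 49]
enqueue(25) -> [31, 8, 49, 25]
dequeue()->31, [8, 49, 25]
dequeue()->8, [49, 25]

Final queue: [49, 25]


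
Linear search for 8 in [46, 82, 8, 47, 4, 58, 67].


i=0: 46!=8
i=1: 82!=8
i=2: 8==8 found!

Found at 2, 3 comps


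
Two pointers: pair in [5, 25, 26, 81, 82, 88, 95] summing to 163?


lo=0(5)+hi=6(95)=100
lo=1(25)+hi=6(95)=120
lo=2(26)+hi=6(95)=121
lo=3(81)+hi=6(95)=176
lo=3(81)+hi=5(88)=169
lo=3(81)+hi=4(82)=163

Yes: 81+82=163


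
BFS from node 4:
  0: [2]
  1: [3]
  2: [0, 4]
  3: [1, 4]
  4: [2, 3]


Visit 4, enqueue [2, 3]
Visit 2, enqueue [0]
Visit 3, enqueue [1]
Visit 0, enqueue []
Visit 1, enqueue []

BFS order: [4, 2, 3, 0, 1]


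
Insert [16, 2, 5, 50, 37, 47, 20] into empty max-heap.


Insert 16: [16]
Insert 2: [16, 2]
Insert 5: [16, 2, 5]
Insert 50: [50, 16, 5, 2]
Insert 37: [50, 37, 5, 2, 16]
Insert 47: [50, 37, 47, 2, 16, 5]
Insert 20: [50, 37, 47, 2, 16, 5, 20]

Final heap: [50, 37, 47, 2, 16, 5, 20]


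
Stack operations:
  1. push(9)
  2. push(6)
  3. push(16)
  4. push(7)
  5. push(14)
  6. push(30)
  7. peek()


push(9) -> [9]
push(6) -> [9, 6]
push(16) -> [9, 6, 16]
push(7) -> [9, 6, 16, 7]
push(14) -> [9, 6, 16, 7, 14]
push(30) -> [9, 6, 16, 7, 14, 30]
peek()->30

Final stack: [9, 6, 16, 7, 14, 30]


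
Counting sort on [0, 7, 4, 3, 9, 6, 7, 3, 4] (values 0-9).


Input: [0, 7, 4, 3, 9, 6, 7, 3, 4]
Counts: [1, 0, 0, 2, 2, 0, 1, 2, 0, 1]

Sorted: [0, 3, 3, 4, 4, 6, 7, 7, 9]


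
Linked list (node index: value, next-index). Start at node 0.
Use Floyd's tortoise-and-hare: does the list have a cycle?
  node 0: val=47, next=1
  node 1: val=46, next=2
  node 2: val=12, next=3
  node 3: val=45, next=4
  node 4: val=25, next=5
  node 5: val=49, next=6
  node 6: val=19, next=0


Floyd's tortoise (slow, +1) and hare (fast, +2):
  init: slow=0, fast=0
  step 1: slow=1, fast=2
  step 2: slow=2, fast=4
  step 3: slow=3, fast=6
  step 4: slow=4, fast=1
  step 5: slow=5, fast=3
  step 6: slow=6, fast=5
  step 7: slow=0, fast=0
  slow == fast at node 0: cycle detected

Cycle: yes


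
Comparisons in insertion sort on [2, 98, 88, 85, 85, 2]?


Algorithm: insertion sort
Input: [2, 98, 88, 85, 85, 2]
Sorted: [2, 2, 85, 85, 88, 98]

14


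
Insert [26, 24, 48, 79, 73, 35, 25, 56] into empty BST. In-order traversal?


Insert 26: root
Insert 24: L from 26
Insert 48: R from 26
Insert 79: R from 26 -> R from 48
Insert 73: R from 26 -> R from 48 -> L from 79
Insert 35: R from 26 -> L from 48
Insert 25: L from 26 -> R from 24
Insert 56: R from 26 -> R from 48 -> L from 79 -> L from 73

In-order: [24, 25, 26, 35, 48, 56, 73, 79]


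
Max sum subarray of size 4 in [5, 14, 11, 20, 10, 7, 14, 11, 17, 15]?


[0:4]: 50
[1:5]: 55
[2:6]: 48
[3:7]: 51
[4:8]: 42
[5:9]: 49
[6:10]: 57

Max: 57 at [6:10]


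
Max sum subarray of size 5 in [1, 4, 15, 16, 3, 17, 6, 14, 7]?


[0:5]: 39
[1:6]: 55
[2:7]: 57
[3:8]: 56
[4:9]: 47

Max: 57 at [2:7]


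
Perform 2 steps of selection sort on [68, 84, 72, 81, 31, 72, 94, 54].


Initial: [68, 84, 72, 81, 31, 72, 94, 54]
Step 1: min=31 at 4
  Swap: [31, 84, 72, 81, 68, 72, 94, 54]
Step 2: min=54 at 7
  Swap: [31, 54, 72, 81, 68, 72, 94, 84]

After 2 steps: [31, 54, 72, 81, 68, 72, 94, 84]


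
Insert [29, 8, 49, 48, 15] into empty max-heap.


Insert 29: [29]
Insert 8: [29, 8]
Insert 49: [49, 8, 29]
Insert 48: [49, 48, 29, 8]
Insert 15: [49, 48, 29, 8, 15]

Final heap: [49, 48, 29, 8, 15]


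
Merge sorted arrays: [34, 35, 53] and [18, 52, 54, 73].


Take 18 from B
Take 34 from A
Take 35 from A
Take 52 from B
Take 53 from A

Merged: [18, 34, 35, 52, 53, 54, 73]


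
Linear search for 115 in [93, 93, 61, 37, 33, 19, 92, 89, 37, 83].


i=0: 93!=115
i=1: 93!=115
i=2: 61!=115
i=3: 37!=115
i=4: 33!=115
i=5: 19!=115
i=6: 92!=115
i=7: 89!=115
i=8: 37!=115
i=9: 83!=115

Not found, 10 comps


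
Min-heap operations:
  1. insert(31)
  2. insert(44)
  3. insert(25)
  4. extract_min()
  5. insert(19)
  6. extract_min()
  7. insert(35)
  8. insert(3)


insert(31) -> [31]
insert(44) -> [31, 44]
insert(25) -> [25, 44, 31]
extract_min()->25, [31, 44]
insert(19) -> [19, 44, 31]
extract_min()->19, [31, 44]
insert(35) -> [31, 44, 35]
insert(3) -> [3, 31, 35, 44]

Final heap: [3, 31, 35, 44]


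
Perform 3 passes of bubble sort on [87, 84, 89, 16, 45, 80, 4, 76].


Initial: [87, 84, 89, 16, 45, 80, 4, 76]
Pass 1: [84, 87, 16, 45, 80, 4, 76, 89] (6 swaps)
Pass 2: [84, 16, 45, 80, 4, 76, 87, 89] (5 swaps)
Pass 3: [16, 45, 80, 4, 76, 84, 87, 89] (5 swaps)

After 3 passes: [16, 45, 80, 4, 76, 84, 87, 89]


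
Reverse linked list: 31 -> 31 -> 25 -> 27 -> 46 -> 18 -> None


Step 1: curr=31, set curr.next=prev(None) | reversed so far: 31
Step 2: curr=31, set curr.next=prev(31) | reversed so far: 31 -> 31
Step 3: curr=25, set curr.next=prev(31) | reversed so far: 25 -> 31 -> 31
Step 4: curr=27, set curr.next=prev(25) | reversed so far: 27 -> 25 -> 31 -> 31
Step 5: curr=46, set curr.next=prev(27) | reversed so far: 46 -> 27 -> 25 -> 31 -> 31
Step 6: curr=18, set curr.next=prev(46) | reversed so far: 18 -> 46 -> 27 -> 25 -> 31 -> 31

18 -> 46 -> 27 -> 25 -> 31 -> 31 -> None


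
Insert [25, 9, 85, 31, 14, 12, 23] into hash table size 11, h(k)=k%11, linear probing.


Insert 25: h=3 -> slot 3
Insert 9: h=9 -> slot 9
Insert 85: h=8 -> slot 8
Insert 31: h=9, 1 probes -> slot 10
Insert 14: h=3, 1 probes -> slot 4
Insert 12: h=1 -> slot 1
Insert 23: h=1, 1 probes -> slot 2

Table: [None, 12, 23, 25, 14, None, None, None, 85, 9, 31]


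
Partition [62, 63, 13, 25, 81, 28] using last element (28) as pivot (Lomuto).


Pivot: 28
  13 <= 28: swap -> [13, 63, 62, 25, 81, 28]
  25 <= 28: swap -> [13, 25, 62, 63, 81, 28]
Place pivot at 2: [13, 25, 28, 63, 81, 62]

Partitioned: [13, 25, 28, 63, 81, 62]


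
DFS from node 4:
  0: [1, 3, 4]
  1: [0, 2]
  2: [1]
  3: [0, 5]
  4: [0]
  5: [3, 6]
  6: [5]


Visit 4, push [0]
Visit 0, push [3, 1]
Visit 1, push [2]
Visit 2, push []
Visit 3, push [5]
Visit 5, push [6]
Visit 6, push []

DFS order: [4, 0, 1, 2, 3, 5, 6]


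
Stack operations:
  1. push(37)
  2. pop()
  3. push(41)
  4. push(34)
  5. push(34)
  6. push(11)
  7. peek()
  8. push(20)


push(37) -> [37]
pop()->37, []
push(41) -> [41]
push(34) -> [41, 34]
push(34) -> [41, 34, 34]
push(11) -> [41, 34, 34, 11]
peek()->11
push(20) -> [41, 34, 34, 11, 20]

Final stack: [41, 34, 34, 11, 20]


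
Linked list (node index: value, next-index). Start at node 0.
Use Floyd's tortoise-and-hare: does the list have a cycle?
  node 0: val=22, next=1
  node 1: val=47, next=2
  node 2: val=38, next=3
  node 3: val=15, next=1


Floyd's tortoise (slow, +1) and hare (fast, +2):
  init: slow=0, fast=0
  step 1: slow=1, fast=2
  step 2: slow=2, fast=1
  step 3: slow=3, fast=3
  slow == fast at node 3: cycle detected

Cycle: yes


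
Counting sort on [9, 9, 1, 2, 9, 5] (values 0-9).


Input: [9, 9, 1, 2, 9, 5]
Counts: [0, 1, 1, 0, 0, 1, 0, 0, 0, 3]

Sorted: [1, 2, 5, 9, 9, 9]


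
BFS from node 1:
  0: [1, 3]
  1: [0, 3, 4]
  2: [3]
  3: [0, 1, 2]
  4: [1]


Visit 1, enqueue [0, 3, 4]
Visit 0, enqueue []
Visit 3, enqueue [2]
Visit 4, enqueue []
Visit 2, enqueue []

BFS order: [1, 0, 3, 4, 2]


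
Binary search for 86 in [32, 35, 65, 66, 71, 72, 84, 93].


Step 1: lo=0, hi=7, mid=3, val=66
Step 2: lo=4, hi=7, mid=5, val=72
Step 3: lo=6, hi=7, mid=6, val=84
Step 4: lo=7, hi=7, mid=7, val=93

Not found


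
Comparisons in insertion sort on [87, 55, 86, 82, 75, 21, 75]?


Algorithm: insertion sort
Input: [87, 55, 86, 82, 75, 21, 75]
Sorted: [21, 55, 75, 75, 82, 86, 87]

19


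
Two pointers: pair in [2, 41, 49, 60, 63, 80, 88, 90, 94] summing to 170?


lo=0(2)+hi=8(94)=96
lo=1(41)+hi=8(94)=135
lo=2(49)+hi=8(94)=143
lo=3(60)+hi=8(94)=154
lo=4(63)+hi=8(94)=157
lo=5(80)+hi=8(94)=174
lo=5(80)+hi=7(90)=170

Yes: 80+90=170


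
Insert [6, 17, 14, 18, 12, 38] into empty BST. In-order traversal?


Insert 6: root
Insert 17: R from 6
Insert 14: R from 6 -> L from 17
Insert 18: R from 6 -> R from 17
Insert 12: R from 6 -> L from 17 -> L from 14
Insert 38: R from 6 -> R from 17 -> R from 18

In-order: [6, 12, 14, 17, 18, 38]


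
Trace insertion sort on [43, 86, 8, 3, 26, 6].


Initial: [43, 86, 8, 3, 26, 6]
Insert 86: [43, 86, 8, 3, 26, 6]
Insert 8: [8, 43, 86, 3, 26, 6]
Insert 3: [3, 8, 43, 86, 26, 6]
Insert 26: [3, 8, 26, 43, 86, 6]
Insert 6: [3, 6, 8, 26, 43, 86]

Sorted: [3, 6, 8, 26, 43, 86]


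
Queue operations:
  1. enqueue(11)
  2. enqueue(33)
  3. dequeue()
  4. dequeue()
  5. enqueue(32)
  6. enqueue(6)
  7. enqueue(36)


enqueue(11) -> [11]
enqueue(33) -> [11, 33]
dequeue()->11, [33]
dequeue()->33, []
enqueue(32) -> [32]
enqueue(6) -> [32, 6]
enqueue(36) -> [32, 6, 36]

Final queue: [32, 6, 36]


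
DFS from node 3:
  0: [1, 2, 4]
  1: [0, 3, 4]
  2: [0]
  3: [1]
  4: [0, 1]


Visit 3, push [1]
Visit 1, push [4, 0]
Visit 0, push [4, 2]
Visit 2, push []
Visit 4, push []

DFS order: [3, 1, 0, 2, 4]


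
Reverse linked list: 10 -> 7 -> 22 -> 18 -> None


Step 1: curr=10, set curr.next=prev(None) | reversed so far: 10
Step 2: curr=7, set curr.next=prev(10) | reversed so far: 7 -> 10
Step 3: curr=22, set curr.next=prev(7) | reversed so far: 22 -> 7 -> 10
Step 4: curr=18, set curr.next=prev(22) | reversed so far: 18 -> 22 -> 7 -> 10

18 -> 22 -> 7 -> 10 -> None


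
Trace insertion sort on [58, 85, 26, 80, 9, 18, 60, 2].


Initial: [58, 85, 26, 80, 9, 18, 60, 2]
Insert 85: [58, 85, 26, 80, 9, 18, 60, 2]
Insert 26: [26, 58, 85, 80, 9, 18, 60, 2]
Insert 80: [26, 58, 80, 85, 9, 18, 60, 2]
Insert 9: [9, 26, 58, 80, 85, 18, 60, 2]
Insert 18: [9, 18, 26, 58, 80, 85, 60, 2]
Insert 60: [9, 18, 26, 58, 60, 80, 85, 2]
Insert 2: [2, 9, 18, 26, 58, 60, 80, 85]

Sorted: [2, 9, 18, 26, 58, 60, 80, 85]


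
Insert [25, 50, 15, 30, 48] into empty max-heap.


Insert 25: [25]
Insert 50: [50, 25]
Insert 15: [50, 25, 15]
Insert 30: [50, 30, 15, 25]
Insert 48: [50, 48, 15, 25, 30]

Final heap: [50, 48, 15, 25, 30]


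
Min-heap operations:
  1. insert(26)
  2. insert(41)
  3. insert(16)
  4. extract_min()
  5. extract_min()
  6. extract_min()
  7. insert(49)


insert(26) -> [26]
insert(41) -> [26, 41]
insert(16) -> [16, 41, 26]
extract_min()->16, [26, 41]
extract_min()->26, [41]
extract_min()->41, []
insert(49) -> [49]

Final heap: [49]


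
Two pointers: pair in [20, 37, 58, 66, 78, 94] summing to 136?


lo=0(20)+hi=5(94)=114
lo=1(37)+hi=5(94)=131
lo=2(58)+hi=5(94)=152
lo=2(58)+hi=4(78)=136

Yes: 58+78=136


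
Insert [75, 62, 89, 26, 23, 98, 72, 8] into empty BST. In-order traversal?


Insert 75: root
Insert 62: L from 75
Insert 89: R from 75
Insert 26: L from 75 -> L from 62
Insert 23: L from 75 -> L from 62 -> L from 26
Insert 98: R from 75 -> R from 89
Insert 72: L from 75 -> R from 62
Insert 8: L from 75 -> L from 62 -> L from 26 -> L from 23

In-order: [8, 23, 26, 62, 72, 75, 89, 98]


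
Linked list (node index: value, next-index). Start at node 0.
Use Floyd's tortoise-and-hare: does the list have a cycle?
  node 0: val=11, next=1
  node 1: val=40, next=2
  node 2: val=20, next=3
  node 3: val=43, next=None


Floyd's tortoise (slow, +1) and hare (fast, +2):
  init: slow=0, fast=0
  step 1: slow=1, fast=2
  step 2: fast 2->3->None, no cycle

Cycle: no


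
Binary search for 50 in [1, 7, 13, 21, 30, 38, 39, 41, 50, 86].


Step 1: lo=0, hi=9, mid=4, val=30
Step 2: lo=5, hi=9, mid=7, val=41
Step 3: lo=8, hi=9, mid=8, val=50

Found at index 8


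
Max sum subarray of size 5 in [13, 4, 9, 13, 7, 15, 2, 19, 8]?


[0:5]: 46
[1:6]: 48
[2:7]: 46
[3:8]: 56
[4:9]: 51

Max: 56 at [3:8]


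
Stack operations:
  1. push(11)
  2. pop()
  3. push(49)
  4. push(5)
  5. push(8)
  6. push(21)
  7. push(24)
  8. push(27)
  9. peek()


push(11) -> [11]
pop()->11, []
push(49) -> [49]
push(5) -> [49, 5]
push(8) -> [49, 5, 8]
push(21) -> [49, 5, 8, 21]
push(24) -> [49, 5, 8, 21, 24]
push(27) -> [49, 5, 8, 21, 24, 27]
peek()->27

Final stack: [49, 5, 8, 21, 24, 27]


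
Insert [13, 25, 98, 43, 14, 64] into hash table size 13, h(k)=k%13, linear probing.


Insert 13: h=0 -> slot 0
Insert 25: h=12 -> slot 12
Insert 98: h=7 -> slot 7
Insert 43: h=4 -> slot 4
Insert 14: h=1 -> slot 1
Insert 64: h=12, 3 probes -> slot 2

Table: [13, 14, 64, None, 43, None, None, 98, None, None, None, None, 25]


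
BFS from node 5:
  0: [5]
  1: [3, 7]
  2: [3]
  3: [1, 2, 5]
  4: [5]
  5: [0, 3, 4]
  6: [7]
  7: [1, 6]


Visit 5, enqueue [0, 3, 4]
Visit 0, enqueue []
Visit 3, enqueue [1, 2]
Visit 4, enqueue []
Visit 1, enqueue [7]
Visit 2, enqueue []
Visit 7, enqueue [6]
Visit 6, enqueue []

BFS order: [5, 0, 3, 4, 1, 2, 7, 6]


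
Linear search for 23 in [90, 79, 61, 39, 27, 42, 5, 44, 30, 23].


i=0: 90!=23
i=1: 79!=23
i=2: 61!=23
i=3: 39!=23
i=4: 27!=23
i=5: 42!=23
i=6: 5!=23
i=7: 44!=23
i=8: 30!=23
i=9: 23==23 found!

Found at 9, 10 comps


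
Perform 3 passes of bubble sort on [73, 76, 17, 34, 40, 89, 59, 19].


Initial: [73, 76, 17, 34, 40, 89, 59, 19]
Pass 1: [73, 17, 34, 40, 76, 59, 19, 89] (5 swaps)
Pass 2: [17, 34, 40, 73, 59, 19, 76, 89] (5 swaps)
Pass 3: [17, 34, 40, 59, 19, 73, 76, 89] (2 swaps)

After 3 passes: [17, 34, 40, 59, 19, 73, 76, 89]


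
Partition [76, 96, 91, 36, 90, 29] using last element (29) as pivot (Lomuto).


Pivot: 29
Place pivot at 0: [29, 96, 91, 36, 90, 76]

Partitioned: [29, 96, 91, 36, 90, 76]


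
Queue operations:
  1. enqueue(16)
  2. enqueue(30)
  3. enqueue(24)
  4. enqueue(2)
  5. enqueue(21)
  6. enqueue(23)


enqueue(16) -> [16]
enqueue(30) -> [16, 30]
enqueue(24) -> [16, 30, 24]
enqueue(2) -> [16, 30, 24, 2]
enqueue(21) -> [16, 30, 24, 2, 21]
enqueue(23) -> [16, 30, 24, 2, 21, 23]

Final queue: [16, 30, 24, 2, 21, 23]


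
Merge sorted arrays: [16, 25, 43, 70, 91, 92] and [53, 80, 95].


Take 16 from A
Take 25 from A
Take 43 from A
Take 53 from B
Take 70 from A
Take 80 from B
Take 91 from A
Take 92 from A

Merged: [16, 25, 43, 53, 70, 80, 91, 92, 95]


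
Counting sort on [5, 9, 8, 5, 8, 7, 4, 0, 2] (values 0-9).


Input: [5, 9, 8, 5, 8, 7, 4, 0, 2]
Counts: [1, 0, 1, 0, 1, 2, 0, 1, 2, 1]

Sorted: [0, 2, 4, 5, 5, 7, 8, 8, 9]


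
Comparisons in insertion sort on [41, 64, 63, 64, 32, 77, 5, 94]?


Algorithm: insertion sort
Input: [41, 64, 63, 64, 32, 77, 5, 94]
Sorted: [5, 32, 41, 63, 64, 64, 77, 94]

16


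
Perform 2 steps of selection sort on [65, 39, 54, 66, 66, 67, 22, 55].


Initial: [65, 39, 54, 66, 66, 67, 22, 55]
Step 1: min=22 at 6
  Swap: [22, 39, 54, 66, 66, 67, 65, 55]
Step 2: min=39 at 1
  Swap: [22, 39, 54, 66, 66, 67, 65, 55]

After 2 steps: [22, 39, 54, 66, 66, 67, 65, 55]


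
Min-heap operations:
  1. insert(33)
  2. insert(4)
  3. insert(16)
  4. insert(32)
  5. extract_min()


insert(33) -> [33]
insert(4) -> [4, 33]
insert(16) -> [4, 33, 16]
insert(32) -> [4, 32, 16, 33]
extract_min()->4, [16, 32, 33]

Final heap: [16, 32, 33]
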